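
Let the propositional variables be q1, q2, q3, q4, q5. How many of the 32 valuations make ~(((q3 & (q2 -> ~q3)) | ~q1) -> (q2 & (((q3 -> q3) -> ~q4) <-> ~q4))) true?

Initial set: {~(((q3 & (q2 -> ~q3)) | ~q1) -> (q2 & (((q3 -> q3) -> ~q4) <-> ~q4)))}.
~(((q3 & (q2 -> ~q3)) | ~q1) -> (q2 & (((q3 -> q3) -> ~q4) <-> ~q4))): α-rule — add ((q3 & (q2 -> ~q3)) | ~q1), ~(q2 & (((q3 -> q3) -> ~q4) <-> ~q4)).
((q3 & (q2 -> ~q3)) | ~q1): β-rule — branch into (q3 & (q2 -> ~q3))  //  ~q1.
  branch 1 (add (q3 & (q2 -> ~q3))):
    (q3 & (q2 -> ~q3)): α-rule — add q3, (q2 -> ~q3).
    ~(q2 & (((q3 -> q3) -> ~q4) <-> ~q4)): β-rule — branch into ~q2  //  ~(((q3 -> q3) -> ~q4) <-> ~q4).
      branch 1.1 (add ~q2):
        (q2 -> ~q3): β-rule — branch into ~q2  //  ~q3.
          branch 1.1.1 (add ~q2):
            ○ open, literals {q2=F, q3=T}.
          branch 1.1.2 (add ~q3):
            × closes — contains both q3 and ~q3.
      branch 1.2 (add ~(((q3 -> q3) -> ~q4) <-> ~q4)):
        (q2 -> ~q3): β-rule — branch into ~q2  //  ~q3.
          branch 1.2.1 (add ~q2):
            ~(((q3 -> q3) -> ~q4) <-> ~q4): β-rule — branch into ((q3 -> q3) -> ~q4), ~~q4  //  ~((q3 -> q3) -> ~q4), ~q4.
              branch 1.2.1.1 (add ((q3 -> q3) -> ~q4), ~~q4):
                ((q3 -> q3) -> ~q4): β-rule — branch into ~(q3 -> q3)  //  ~q4.
                  branch 1.2.1.1.1 (add ~(q3 -> q3)):
                    ~(q3 -> q3): α-rule — add q3, ~q3.
                    × closes — contains both q3 and ~q3.
                  branch 1.2.1.1.2 (add ~q4):
                    × closes — contains both q4 and ~q4.
              branch 1.2.1.2 (add ~((q3 -> q3) -> ~q4), ~q4):
                ~((q3 -> q3) -> ~q4): α-rule — add (q3 -> q3), ~~q4.
                × closes — contains both q4 and ~q4.
          branch 1.2.2 (add ~q3):
            × closes — contains both q3 and ~q3.
  branch 2 (add ~q1):
    ~(q2 & (((q3 -> q3) -> ~q4) <-> ~q4)): β-rule — branch into ~q2  //  ~(((q3 -> q3) -> ~q4) <-> ~q4).
      branch 2.1 (add ~q2):
        ○ open, literals {q1=F, q2=F}.
      branch 2.2 (add ~(((q3 -> q3) -> ~q4) <-> ~q4)):
        ~(((q3 -> q3) -> ~q4) <-> ~q4): β-rule — branch into ((q3 -> q3) -> ~q4), ~~q4  //  ~((q3 -> q3) -> ~q4), ~q4.
          branch 2.2.1 (add ((q3 -> q3) -> ~q4), ~~q4):
            ((q3 -> q3) -> ~q4): β-rule — branch into ~(q3 -> q3)  //  ~q4.
              branch 2.2.1.1 (add ~(q3 -> q3)):
                ~(q3 -> q3): α-rule — add q3, ~q3.
                × closes — contains both q3 and ~q3.
              branch 2.2.1.2 (add ~q4):
                × closes — contains both q4 and ~q4.
          branch 2.2.2 (add ~((q3 -> q3) -> ~q4), ~q4):
            ~((q3 -> q3) -> ~q4): α-rule — add (q3 -> q3), ~~q4.
            × closes — contains both q4 and ~q4.
8 branches closed, 2 open.
Each open branch fixes some atoms; the unmentioned ones are free. Counting distinct full assignments: branch {q2=F, q3=T} (q1, q4, q5) contributes 8 new; branch {q1=F, q2=F} (q3, q4, q5) contributes 4 new. Total: 12.

12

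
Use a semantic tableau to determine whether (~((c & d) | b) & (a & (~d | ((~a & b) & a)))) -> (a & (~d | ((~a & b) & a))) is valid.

Assume the negation and expand:
Initial set: {~((~((c & d) | b) & (a & (~d | ((~a & b) & a)))) -> (a & (~d | ((~a & b) & a))))}.
~((~((c & d) | b) & (a & (~d | ((~a & b) & a)))) -> (a & (~d | ((~a & b) & a)))): α-rule — add (~((c & d) | b) & (a & (~d | ((~a & b) & a)))), ~(a & (~d | ((~a & b) & a))).
(~((c & d) | b) & (a & (~d | ((~a & b) & a)))): α-rule — add ~((c & d) | b), (a & (~d | ((~a & b) & a))).
~((c & d) | b): α-rule — add ~(c & d), ~b.
(a & (~d | ((~a & b) & a))): α-rule — add a, (~d | ((~a & b) & a)).
~(a & (~d | ((~a & b) & a))): β-rule — branch into ~a  //  ~(~d | ((~a & b) & a)).
  branch 1 (add ~a):
    × closes — contains both a and ~a.
  branch 2 (add ~(~d | ((~a & b) & a))):
    ~(~d | ((~a & b) & a)): α-rule — add ~~d, ~((~a & b) & a).
    ~(c & d): β-rule — branch into ~c  //  ~d.
      branch 2.1 (add ~c):
        (~d | ((~a & b) & a)): β-rule — branch into ~d  //  ((~a & b) & a).
          branch 2.1.1 (add ~d):
            × closes — contains both d and ~d.
          branch 2.1.2 (add ((~a & b) & a)):
            ((~a & b) & a): α-rule — add (~a & b), a.
            (~a & b): α-rule — add ~a, b.
            × closes — contains both a and ~a.
      branch 2.2 (add ~d):
        × closes — contains both d and ~d.
All 4 branches close.
Every branch closed, so the negation is unsatisfiable and the formula is valid.

Valid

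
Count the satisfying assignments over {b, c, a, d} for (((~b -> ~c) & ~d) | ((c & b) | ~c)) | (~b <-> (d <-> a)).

Initial set: {((((~b -> ~c) & ~d) | ((c & b) | ~c)) | (~b <-> (d <-> a)))}.
((((~b -> ~c) & ~d) | ((c & b) | ~c)) | (~b <-> (d <-> a))): β-rule — branch into (((~b -> ~c) & ~d) | ((c & b) | ~c))  //  (~b <-> (d <-> a)).
  branch 1 (add (((~b -> ~c) & ~d) | ((c & b) | ~c))):
    (((~b -> ~c) & ~d) | ((c & b) | ~c)): β-rule — branch into ((~b -> ~c) & ~d)  //  ((c & b) | ~c).
      branch 1.1 (add ((~b -> ~c) & ~d)):
        ((~b -> ~c) & ~d): α-rule — add (~b -> ~c), ~d.
        (~b -> ~c): β-rule — branch into ~~b  //  ~c.
          branch 1.1.1 (add ~~b):
            ○ open, literals {b=1, d=0}.
          branch 1.1.2 (add ~c):
            ○ open, literals {c=0, d=0}.
      branch 1.2 (add ((c & b) | ~c)):
        ((c & b) | ~c): β-rule — branch into (c & b)  //  ~c.
          branch 1.2.1 (add (c & b)):
            (c & b): α-rule — add c, b.
            ○ open, literals {b=1, c=1}.
          branch 1.2.2 (add ~c):
            ○ open, literals {c=0}.
  branch 2 (add (~b <-> (d <-> a))):
    (~b <-> (d <-> a)): β-rule — branch into ~b, (d <-> a)  //  ~~b, ~(d <-> a).
      branch 2.1 (add ~b, (d <-> a)):
        (d <-> a): β-rule — branch into d, a  //  ~d, ~a.
          branch 2.1.1 (add d, a):
            ○ open, literals {a=1, b=0, d=1}.
          branch 2.1.2 (add ~d, ~a):
            ○ open, literals {a=0, b=0, d=0}.
      branch 2.2 (add ~~b, ~(d <-> a)):
        ~(d <-> a): β-rule — branch into d, ~a  //  ~d, a.
          branch 2.2.1 (add d, ~a):
            ○ open, literals {a=0, b=1, d=1}.
          branch 2.2.2 (add ~d, a):
            ○ open, literals {a=1, b=1, d=0}.
0 branches closed, 8 open.
Each open branch fixes some atoms; the unmentioned ones are free. Counting distinct full assignments: branch {b=1, d=0} (c, a) contributes 4 new; branch {c=0, d=0} (b, a) contributes 2 new; branch {b=1, c=1} (a, d) contributes 2 new; branch {c=0} (b, a, d) contributes 4 new; branch {a=1, b=0, d=1} (c) contributes 1 new; branch {a=0, b=0, d=0} (c) contributes 1 new; branch {a=0, b=1, d=1} (c) contributes 0 new; branch {a=1, b=1, d=0} (c) contributes 0 new. Total: 14.

14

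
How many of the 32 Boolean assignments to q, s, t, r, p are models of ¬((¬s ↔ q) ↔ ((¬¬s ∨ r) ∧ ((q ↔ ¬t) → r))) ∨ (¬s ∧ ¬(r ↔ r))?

Initial set: {(¬((¬s ↔ q) ↔ ((¬¬s ∨ r) ∧ ((q ↔ ¬t) → r))) ∨ (¬s ∧ ¬(r ↔ r)))}.
(¬((¬s ↔ q) ↔ ((¬¬s ∨ r) ∧ ((q ↔ ¬t) → r))) ∨ (¬s ∧ ¬(r ↔ r))): β-rule — branch into ¬((¬s ↔ q) ↔ ((¬¬s ∨ r) ∧ ((q ↔ ¬t) → r)))  //  (¬s ∧ ¬(r ↔ r)).
  branch 1 (add ¬((¬s ↔ q) ↔ ((¬¬s ∨ r) ∧ ((q ↔ ¬t) → r)))):
    ¬((¬s ↔ q) ↔ ((¬¬s ∨ r) ∧ ((q ↔ ¬t) → r))): β-rule — branch into (¬s ↔ q), ¬((¬¬s ∨ r) ∧ ((q ↔ ¬t) → r))  //  ¬(¬s ↔ q), ((¬¬s ∨ r) ∧ ((q ↔ ¬t) → r)).
      branch 1.1 (add (¬s ↔ q), ¬((¬¬s ∨ r) ∧ ((q ↔ ¬t) → r))):
        (¬s ↔ q): β-rule — branch into ¬s, q  //  ¬¬s, ¬q.
          branch 1.1.1 (add ¬s, q):
            ¬((¬¬s ∨ r) ∧ ((q ↔ ¬t) → r)): β-rule — branch into ¬(¬¬s ∨ r)  //  ¬((q ↔ ¬t) → r).
              branch 1.1.1.1 (add ¬(¬¬s ∨ r)):
                ¬(¬¬s ∨ r): α-rule — add ¬¬¬s, ¬r.
                ¬¬¬s: drop double negation, giving ¬s.
                ○ open, literals {q=T, r=F, s=F}.
              branch 1.1.1.2 (add ¬((q ↔ ¬t) → r)):
                ¬((q ↔ ¬t) → r): α-rule — add (q ↔ ¬t), ¬r.
                (q ↔ ¬t): β-rule — branch into q, ¬t  //  ¬q, ¬¬t.
                  branch 1.1.1.2.1 (add q, ¬t):
                    ○ open, literals {q=T, r=F, s=F, t=F}.
                  branch 1.1.1.2.2 (add ¬q, ¬¬t):
                    × closes — contains both q and ¬q.
          branch 1.1.2 (add ¬¬s, ¬q):
            ¬((¬¬s ∨ r) ∧ ((q ↔ ¬t) → r)): β-rule — branch into ¬(¬¬s ∨ r)  //  ¬((q ↔ ¬t) → r).
              branch 1.1.2.1 (add ¬(¬¬s ∨ r)):
                ¬(¬¬s ∨ r): α-rule — add ¬¬¬s, ¬r.
                ¬¬¬s: drop double negation, giving ¬s.
                × closes — contains both s and ¬s.
              branch 1.1.2.2 (add ¬((q ↔ ¬t) → r)):
                ¬((q ↔ ¬t) → r): α-rule — add (q ↔ ¬t), ¬r.
                (q ↔ ¬t): β-rule — branch into q, ¬t  //  ¬q, ¬¬t.
                  branch 1.1.2.2.1 (add q, ¬t):
                    × closes — contains both q and ¬q.
                  branch 1.1.2.2.2 (add ¬q, ¬¬t):
                    ○ open, literals {q=F, r=F, s=T, t=T}.
      branch 1.2 (add ¬(¬s ↔ q), ((¬¬s ∨ r) ∧ ((q ↔ ¬t) → r))):
        ((¬¬s ∨ r) ∧ ((q ↔ ¬t) → r)): α-rule — add (¬¬s ∨ r), ((q ↔ ¬t) → r).
        ¬(¬s ↔ q): β-rule — branch into ¬s, ¬q  //  ¬¬s, q.
          branch 1.2.1 (add ¬s, ¬q):
            (¬¬s ∨ r): β-rule — branch into ¬¬s  //  r.
              branch 1.2.1.1 (add ¬¬s):
                ¬¬s: drop double negation, giving s.
                × closes — contains both s and ¬s.
              branch 1.2.1.2 (add r):
                ((q ↔ ¬t) → r): β-rule — branch into ¬(q ↔ ¬t)  //  r.
                  branch 1.2.1.2.1 (add ¬(q ↔ ¬t)):
                    ¬(q ↔ ¬t): β-rule — branch into q, ¬¬t  //  ¬q, ¬t.
                      branch 1.2.1.2.1.1 (add q, ¬¬t):
                        × closes — contains both q and ¬q.
                      branch 1.2.1.2.1.2 (add ¬q, ¬t):
                        ○ open, literals {q=F, r=T, s=F, t=F}.
                  branch 1.2.1.2.2 (add r):
                    ○ open, literals {q=F, r=T, s=F}.
          branch 1.2.2 (add ¬¬s, q):
            (¬¬s ∨ r): β-rule — branch into ¬¬s  //  r.
              branch 1.2.2.1 (add ¬¬s):
                ¬¬s: drop double negation, giving s.
                ((q ↔ ¬t) → r): β-rule — branch into ¬(q ↔ ¬t)  //  r.
                  branch 1.2.2.1.1 (add ¬(q ↔ ¬t)):
                    ¬(q ↔ ¬t): β-rule — branch into q, ¬¬t  //  ¬q, ¬t.
                      branch 1.2.2.1.1.1 (add q, ¬¬t):
                        ○ open, literals {q=T, s=T, t=T}.
                      branch 1.2.2.1.1.2 (add ¬q, ¬t):
                        × closes — contains both q and ¬q.
                  branch 1.2.2.1.2 (add r):
                    ○ open, literals {q=T, r=T, s=T}.
              branch 1.2.2.2 (add r):
                ((q ↔ ¬t) → r): β-rule — branch into ¬(q ↔ ¬t)  //  r.
                  branch 1.2.2.2.1 (add ¬(q ↔ ¬t)):
                    ¬(q ↔ ¬t): β-rule — branch into q, ¬¬t  //  ¬q, ¬t.
                      branch 1.2.2.2.1.1 (add q, ¬¬t):
                        ○ open, literals {q=T, r=T, s=T, t=T}.
                      branch 1.2.2.2.1.2 (add ¬q, ¬t):
                        × closes — contains both q and ¬q.
                  branch 1.2.2.2.2 (add r):
                    ○ open, literals {q=T, r=T, s=T}.
  branch 2 (add (¬s ∧ ¬(r ↔ r))):
    (¬s ∧ ¬(r ↔ r)): α-rule — add ¬s, ¬(r ↔ r).
    ¬(r ↔ r): β-rule — branch into r, ¬r  //  ¬r, r.
      branch 2.1 (add r, ¬r):
        × closes — contains both r and ¬r.
      branch 2.2 (add ¬r, r):
        × closes — contains both r and ¬r.
9 branches closed, 9 open.
Each open branch fixes some atoms; the unmentioned ones are free. Counting distinct full assignments: branch {q=T, r=F, s=F} (t, p) contributes 4 new; branch {q=T, r=F, s=F, t=F} (p) contributes 0 new; branch {q=F, r=F, s=T, t=T} (p) contributes 2 new; branch {q=F, r=T, s=F, t=F} (p) contributes 2 new; branch {q=F, r=T, s=F} (t, p) contributes 2 new; branch {q=T, s=T, t=T} (r, p) contributes 4 new; branch {q=T, r=T, s=T} (t, p) contributes 2 new; branch {q=T, r=T, s=T, t=T} (p) contributes 0 new; branch {q=T, r=T, s=T} (t, p) contributes 0 new. Total: 16.

16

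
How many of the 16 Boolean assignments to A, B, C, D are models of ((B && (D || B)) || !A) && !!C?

Initial set: {T (((B && (D || B)) || !A) && !!C)}.
T (((B && (D || B)) || !A) && !!C): α-rule — add T ((B && (D || B)) || !A), T !!C.
T !!C: drop double negation, giving T C.
T ((B && (D || B)) || !A): β-rule — branch into T (B && (D || B))  //  T !A.
  branch 1 (add T (B && (D || B))):
    T (B && (D || B)): α-rule — add T B, T (D || B).
    T (D || B): β-rule — branch into T D  //  T B.
      branch 1.1 (add T D):
        ○ open, literals {B=T, C=T, D=T}.
      branch 1.2 (add T B):
        ○ open, literals {B=T, C=T}.
  branch 2 (add T !A):
    ○ open, literals {A=F, C=T}.
0 branches closed, 3 open.
Each open branch fixes some atoms; the unmentioned ones are free. Counting distinct full assignments: branch {B=T, C=T, D=T} (A) contributes 2 new; branch {B=T, C=T} (A, D) contributes 2 new; branch {A=F, C=T} (B, D) contributes 2 new. Total: 6.

6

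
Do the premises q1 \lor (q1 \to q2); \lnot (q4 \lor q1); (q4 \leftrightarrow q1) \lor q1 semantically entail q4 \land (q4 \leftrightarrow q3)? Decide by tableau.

Initial set: {T (q1 \lor (q1 \to q2)); T \lnot (q4 \lor q1); T ((q4 \leftrightarrow q1) \lor q1); F (q4 \land (q4 \leftrightarrow q3))}.
T \lnot (q4 \lor q1): α-rule — add F q4, F q1.
T (q1 \lor (q1 \to q2)): β-rule — branch into T q1  //  T (q1 \to q2).
  branch 1 (add T q1):
    × closes — contains both q1 and \lnot q1.
  branch 2 (add T (q1 \to q2)):
    T ((q4 \leftrightarrow q1) \lor q1): β-rule — branch into T (q4 \leftrightarrow q1)  //  T q1.
      branch 2.1 (add T (q4 \leftrightarrow q1)):
        F (q4 \land (q4 \leftrightarrow q3)): β-rule — branch into F q4  //  F (q4 \leftrightarrow q3).
          branch 2.1.1 (add F q4):
            T (q1 \to q2): β-rule — branch into F q1  //  T q2.
              branch 2.1.1.1 (add F q1):
                T (q4 \leftrightarrow q1): β-rule — branch into T q4, T q1  //  F q4, F q1.
                  branch 2.1.1.1.1 (add T q4, T q1):
                    × closes — contains both q4 and \lnot q4.
                  branch 2.1.1.1.2 (add F q4, F q1):
                    ○ open, literals {q1=0, q4=0}.
              branch 2.1.1.2 (add T q2):
                T (q4 \leftrightarrow q1): β-rule — branch into T q4, T q1  //  F q4, F q1.
                  branch 2.1.1.2.1 (add T q4, T q1):
                    × closes — contains both q4 and \lnot q4.
                  branch 2.1.1.2.2 (add F q4, F q1):
                    ○ open, literals {q1=0, q2=1, q4=0}.
          branch 2.1.2 (add F (q4 \leftrightarrow q3)):
            T (q1 \to q2): β-rule — branch into F q1  //  T q2.
              branch 2.1.2.1 (add F q1):
                T (q4 \leftrightarrow q1): β-rule — branch into T q4, T q1  //  F q4, F q1.
                  branch 2.1.2.1.1 (add T q4, T q1):
                    × closes — contains both q4 and \lnot q4.
                  branch 2.1.2.1.2 (add F q4, F q1):
                    F (q4 \leftrightarrow q3): β-rule — branch into T q4, F q3  //  F q4, T q3.
                      branch 2.1.2.1.2.1 (add T q4, F q3):
                        × closes — contains both q4 and \lnot q4.
                      branch 2.1.2.1.2.2 (add F q4, T q3):
                        ○ open, literals {q1=0, q3=1, q4=0}.
              branch 2.1.2.2 (add T q2):
                T (q4 \leftrightarrow q1): β-rule — branch into T q4, T q1  //  F q4, F q1.
                  branch 2.1.2.2.1 (add T q4, T q1):
                    × closes — contains both q4 and \lnot q4.
                  branch 2.1.2.2.2 (add F q4, F q1):
                    F (q4 \leftrightarrow q3): β-rule — branch into T q4, F q3  //  F q4, T q3.
                      branch 2.1.2.2.2.1 (add T q4, F q3):
                        × closes — contains both q4 and \lnot q4.
                      branch 2.1.2.2.2.2 (add F q4, T q3):
                        ○ open, literals {q1=0, q2=1, q3=1, q4=0}.
      branch 2.2 (add T q1):
        × closes — contains both q1 and \lnot q1.
8 branches closed, 4 open.
An open branch gives a countermodel: q1=0, q4=0 (unmentioned atoms arbitrary); the premises hold there but the conclusion fails.

No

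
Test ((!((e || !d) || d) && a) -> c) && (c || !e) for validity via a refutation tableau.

Not valid

Assume the negation and expand:
Initial set: {!(((!((e || !d) || d) && a) -> c) && (c || !e))}.
!(((!((e || !d) || d) && a) -> c) && (c || !e)): β-rule — branch into !((!((e || !d) || d) && a) -> c)  //  !(c || !e).
  branch 1 (add !((!((e || !d) || d) && a) -> c)):
    !((!((e || !d) || d) && a) -> c): α-rule — add (!((e || !d) || d) && a), !c.
    (!((e || !d) || d) && a): α-rule — add !((e || !d) || d), a.
    !((e || !d) || d): α-rule — add !(e || !d), !d.
    !(e || !d): α-rule — add !e, !!d.
    × closes — contains both d and !d.
  branch 2 (add !(c || !e)):
    !(c || !e): α-rule — add !c, !!e.
    ○ open, literals {c=false, e=true}.
1 branch closed, 1 open.
An open branch gives a countermodel: c=false, e=true (unmentioned atoms arbitrary); under it the original formula is false.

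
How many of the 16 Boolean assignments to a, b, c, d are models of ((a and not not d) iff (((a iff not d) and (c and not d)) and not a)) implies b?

10

Initial set: {T (((a and not not d) iff (((a iff not d) and (c and not d)) and not a)) implies b)}.
T (((a and not not d) iff (((a iff not d) and (c and not d)) and not a)) implies b): β-rule — branch into F ((a and not not d) iff (((a iff not d) and (c and not d)) and not a))  //  T b.
  branch 1 (add F ((a and not not d) iff (((a iff not d) and (c and not d)) and not a))):
    F ((a and not not d) iff (((a iff not d) and (c and not d)) and not a)): β-rule — branch into T (a and not not d), F (((a iff not d) and (c and not d)) and not a)  //  F (a and not not d), T (((a iff not d) and (c and not d)) and not a).
      branch 1.1 (add T (a and not not d), F (((a iff not d) and (c and not d)) and not a)):
        T (a and not not d): α-rule — add T a, T not not d.
        T not not d: drop double negation, giving T d.
        F (((a iff not d) and (c and not d)) and not a): β-rule — branch into F ((a iff not d) and (c and not d))  //  F not a.
          branch 1.1.1 (add F ((a iff not d) and (c and not d))):
            F ((a iff not d) and (c and not d)): β-rule — branch into F (a iff not d)  //  F (c and not d).
              branch 1.1.1.1 (add F (a iff not d)):
                F (a iff not d): β-rule — branch into T a, F not d  //  F a, T not d.
                  branch 1.1.1.1.1 (add T a, F not d):
                    ○ open, literals {a=T, d=T}.
                  branch 1.1.1.1.2 (add F a, T not d):
                    × closes — contains both a and not a.
              branch 1.1.1.2 (add F (c and not d)):
                F (c and not d): β-rule — branch into F c  //  F not d.
                  branch 1.1.1.2.1 (add F c):
                    ○ open, literals {a=T, c=F, d=T}.
                  branch 1.1.1.2.2 (add F not d):
                    ○ open, literals {a=T, d=T}.
          branch 1.1.2 (add F not a):
            ○ open, literals {a=T, d=T}.
      branch 1.2 (add F (a and not not d), T (((a iff not d) and (c and not d)) and not a)):
        T (((a iff not d) and (c and not d)) and not a): α-rule — add T ((a iff not d) and (c and not d)), T not a.
        T ((a iff not d) and (c and not d)): α-rule — add T (a iff not d), T (c and not d).
        T (c and not d): α-rule — add T c, T not d.
        F (a and not not d): β-rule — branch into F a  //  F not not d.
          branch 1.2.1 (add F a):
            T (a iff not d): β-rule — branch into T a, T not d  //  F a, F not d.
              branch 1.2.1.1 (add T a, T not d):
                × closes — contains both a and not a.
              branch 1.2.1.2 (add F a, F not d):
                × closes — contains both d and not d.
          branch 1.2.2 (add F not not d):
            F not not d: drop double negation, giving F d.
            T (a iff not d): β-rule — branch into T a, T not d  //  F a, F not d.
              branch 1.2.2.1 (add T a, T not d):
                × closes — contains both a and not a.
              branch 1.2.2.2 (add F a, F not d):
                × closes — contains both d and not d.
  branch 2 (add T b):
    ○ open, literals {b=T}.
5 branches closed, 5 open.
Each open branch fixes some atoms; the unmentioned ones are free. Counting distinct full assignments: branch {a=T, d=T} (b, c) contributes 4 new; branch {a=T, c=F, d=T} (b) contributes 0 new; branch {a=T, d=T} (b, c) contributes 0 new; branch {a=T, d=T} (b, c) contributes 0 new; branch {b=T} (a, c, d) contributes 6 new. Total: 10.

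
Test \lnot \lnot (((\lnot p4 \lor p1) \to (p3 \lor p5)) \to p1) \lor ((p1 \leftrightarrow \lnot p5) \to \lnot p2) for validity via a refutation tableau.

Not valid

Assume the negation and expand:
Initial set: {F (\lnot \lnot (((\lnot p4 \lor p1) \to (p3 \lor p5)) \to p1) \lor ((p1 \leftrightarrow \lnot p5) \to \lnot p2))}.
F (\lnot \lnot (((\lnot p4 \lor p1) \to (p3 \lor p5)) \to p1) \lor ((p1 \leftrightarrow \lnot p5) \to \lnot p2)): α-rule — add F \lnot \lnot (((\lnot p4 \lor p1) \to (p3 \lor p5)) \to p1), F ((p1 \leftrightarrow \lnot p5) \to \lnot p2).
F \lnot \lnot (((\lnot p4 \lor p1) \to (p3 \lor p5)) \to p1): drop double negation, giving F (((\lnot p4 \lor p1) \to (p3 \lor p5)) \to p1).
F ((p1 \leftrightarrow \lnot p5) \to \lnot p2): α-rule — add T (p1 \leftrightarrow \lnot p5), F \lnot p2.
F (((\lnot p4 \lor p1) \to (p3 \lor p5)) \to p1): α-rule — add T ((\lnot p4 \lor p1) \to (p3 \lor p5)), F p1.
T (p1 \leftrightarrow \lnot p5): β-rule — branch into T p1, T \lnot p5  //  F p1, F \lnot p5.
  branch 1 (add T p1, T \lnot p5):
    × closes — contains both p1 and \lnot p1.
  branch 2 (add F p1, F \lnot p5):
    T ((\lnot p4 \lor p1) \to (p3 \lor p5)): β-rule — branch into F (\lnot p4 \lor p1)  //  T (p3 \lor p5).
      branch 2.1 (add F (\lnot p4 \lor p1)):
        F (\lnot p4 \lor p1): α-rule — add F \lnot p4, F p1.
        ○ open, literals {p1=F, p2=T, p4=T, p5=T}.
      branch 2.2 (add T (p3 \lor p5)):
        T (p3 \lor p5): β-rule — branch into T p3  //  T p5.
          branch 2.2.1 (add T p3):
            ○ open, literals {p1=F, p2=T, p3=T, p5=T}.
          branch 2.2.2 (add T p5):
            ○ open, literals {p1=F, p2=T, p5=T}.
1 branch closed, 3 open.
An open branch gives a countermodel: p1=F, p2=T, p4=T, p5=T (unmentioned atoms arbitrary); under it the original formula is false.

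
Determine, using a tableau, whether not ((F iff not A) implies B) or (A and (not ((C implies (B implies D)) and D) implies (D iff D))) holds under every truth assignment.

Assume the negation and expand:
Initial set: {not (not ((F iff not A) implies B) or (A and (not ((C implies (B implies D)) and D) implies (D iff D))))}.
not (not ((F iff not A) implies B) or (A and (not ((C implies (B implies D)) and D) implies (D iff D)))): α-rule — add not not ((F iff not A) implies B), not (A and (not ((C implies (B implies D)) and D) implies (D iff D))).
not not ((F iff not A) implies B): β-rule — branch into not (F iff not A)  //  B.
  branch 1 (add not (F iff not A)):
    not (A and (not ((C implies (B implies D)) and D) implies (D iff D))): β-rule — branch into not A  //  not (not ((C implies (B implies D)) and D) implies (D iff D)).
      branch 1.1 (add not A):
        not (F iff not A): β-rule — branch into F, not not A  //  not F, not A.
          branch 1.1.1 (add F, not not A):
            × closes — contains both A and not A.
          branch 1.1.2 (add not F, not A):
            ○ open, literals {A=0, F=0}.
      branch 1.2 (add not (not ((C implies (B implies D)) and D) implies (D iff D))):
        not (not ((C implies (B implies D)) and D) implies (D iff D)): α-rule — add not ((C implies (B implies D)) and D), not (D iff D).
        not (F iff not A): β-rule — branch into F, not not A  //  not F, not A.
          branch 1.2.1 (add F, not not A):
            not ((C implies (B implies D)) and D): β-rule — branch into not (C implies (B implies D))  //  not D.
              branch 1.2.1.1 (add not (C implies (B implies D))):
                not (C implies (B implies D)): α-rule — add C, not (B implies D).
                not (B implies D): α-rule — add B, not D.
                not (D iff D): β-rule — branch into D, not D  //  not D, D.
                  branch 1.2.1.1.1 (add D, not D):
                    × closes — contains both D and not D.
                  branch 1.2.1.1.2 (add not D, D):
                    × closes — contains both D and not D.
              branch 1.2.1.2 (add not D):
                not (D iff D): β-rule — branch into D, not D  //  not D, D.
                  branch 1.2.1.2.1 (add D, not D):
                    × closes — contains both D and not D.
                  branch 1.2.1.2.2 (add not D, D):
                    × closes — contains both D and not D.
          branch 1.2.2 (add not F, not A):
            not ((C implies (B implies D)) and D): β-rule — branch into not (C implies (B implies D))  //  not D.
              branch 1.2.2.1 (add not (C implies (B implies D))):
                not (C implies (B implies D)): α-rule — add C, not (B implies D).
                not (B implies D): α-rule — add B, not D.
                not (D iff D): β-rule — branch into D, not D  //  not D, D.
                  branch 1.2.2.1.1 (add D, not D):
                    × closes — contains both D and not D.
                  branch 1.2.2.1.2 (add not D, D):
                    × closes — contains both D and not D.
              branch 1.2.2.2 (add not D):
                not (D iff D): β-rule — branch into D, not D  //  not D, D.
                  branch 1.2.2.2.1 (add D, not D):
                    × closes — contains both D and not D.
                  branch 1.2.2.2.2 (add not D, D):
                    × closes — contains both D and not D.
  branch 2 (add B):
    not (A and (not ((C implies (B implies D)) and D) implies (D iff D))): β-rule — branch into not A  //  not (not ((C implies (B implies D)) and D) implies (D iff D)).
      branch 2.1 (add not A):
        ○ open, literals {A=0, B=1}.
      branch 2.2 (add not (not ((C implies (B implies D)) and D) implies (D iff D))):
        not (not ((C implies (B implies D)) and D) implies (D iff D)): α-rule — add not ((C implies (B implies D)) and D), not (D iff D).
        not ((C implies (B implies D)) and D): β-rule — branch into not (C implies (B implies D))  //  not D.
          branch 2.2.1 (add not (C implies (B implies D))):
            not (C implies (B implies D)): α-rule — add C, not (B implies D).
            not (B implies D): α-rule — add B, not D.
            not (D iff D): β-rule — branch into D, not D  //  not D, D.
              branch 2.2.1.1 (add D, not D):
                × closes — contains both D and not D.
              branch 2.2.1.2 (add not D, D):
                × closes — contains both D and not D.
          branch 2.2.2 (add not D):
            not (D iff D): β-rule — branch into D, not D  //  not D, D.
              branch 2.2.2.1 (add D, not D):
                × closes — contains both D and not D.
              branch 2.2.2.2 (add not D, D):
                × closes — contains both D and not D.
13 branches closed, 2 open.
An open branch gives a countermodel: A=0, F=0 (unmentioned atoms arbitrary); under it the original formula is false.

Not valid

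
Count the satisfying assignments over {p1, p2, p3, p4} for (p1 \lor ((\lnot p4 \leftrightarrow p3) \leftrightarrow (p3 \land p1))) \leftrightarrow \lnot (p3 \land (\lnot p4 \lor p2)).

10

Initial set: {T ((p1 \lor ((\lnot p4 \leftrightarrow p3) \leftrightarrow (p3 \land p1))) \leftrightarrow \lnot (p3 \land (\lnot p4 \lor p2)))}.
T ((p1 \lor ((\lnot p4 \leftrightarrow p3) \leftrightarrow (p3 \land p1))) \leftrightarrow \lnot (p3 \land (\lnot p4 \lor p2))): β-rule — branch into T (p1 \lor ((\lnot p4 \leftrightarrow p3) \leftrightarrow (p3 \land p1))), T \lnot (p3 \land (\lnot p4 \lor p2))  //  F (p1 \lor ((\lnot p4 \leftrightarrow p3) \leftrightarrow (p3 \land p1))), F \lnot (p3 \land (\lnot p4 \lor p2)).
  branch 1 (add T (p1 \lor ((\lnot p4 \leftrightarrow p3) \leftrightarrow (p3 \land p1))), T \lnot (p3 \land (\lnot p4 \lor p2))):
    T (p1 \lor ((\lnot p4 \leftrightarrow p3) \leftrightarrow (p3 \land p1))): β-rule — branch into T p1  //  T ((\lnot p4 \leftrightarrow p3) \leftrightarrow (p3 \land p1)).
      branch 1.1 (add T p1):
        T \lnot (p3 \land (\lnot p4 \lor p2)): β-rule — branch into F p3  //  F (\lnot p4 \lor p2).
          branch 1.1.1 (add F p3):
            ○ open, literals {p1=T, p3=F}.
          branch 1.1.2 (add F (\lnot p4 \lor p2)):
            F (\lnot p4 \lor p2): α-rule — add F \lnot p4, F p2.
            ○ open, literals {p1=T, p2=F, p4=T}.
      branch 1.2 (add T ((\lnot p4 \leftrightarrow p3) \leftrightarrow (p3 \land p1))):
        T \lnot (p3 \land (\lnot p4 \lor p2)): β-rule — branch into F p3  //  F (\lnot p4 \lor p2).
          branch 1.2.1 (add F p3):
            T ((\lnot p4 \leftrightarrow p3) \leftrightarrow (p3 \land p1)): β-rule — branch into T (\lnot p4 \leftrightarrow p3), T (p3 \land p1)  //  F (\lnot p4 \leftrightarrow p3), F (p3 \land p1).
              branch 1.2.1.1 (add T (\lnot p4 \leftrightarrow p3), T (p3 \land p1)):
                T (p3 \land p1): α-rule — add T p3, T p1.
                × closes — contains both p3 and \lnot p3.
              branch 1.2.1.2 (add F (\lnot p4 \leftrightarrow p3), F (p3 \land p1)):
                F (\lnot p4 \leftrightarrow p3): β-rule — branch into T \lnot p4, F p3  //  F \lnot p4, T p3.
                  branch 1.2.1.2.1 (add T \lnot p4, F p3):
                    F (p3 \land p1): β-rule — branch into F p3  //  F p1.
                      branch 1.2.1.2.1.1 (add F p3):
                        ○ open, literals {p3=F, p4=F}.
                      branch 1.2.1.2.1.2 (add F p1):
                        ○ open, literals {p1=F, p3=F, p4=F}.
                  branch 1.2.1.2.2 (add F \lnot p4, T p3):
                    × closes — contains both p3 and \lnot p3.
          branch 1.2.2 (add F (\lnot p4 \lor p2)):
            F (\lnot p4 \lor p2): α-rule — add F \lnot p4, F p2.
            T ((\lnot p4 \leftrightarrow p3) \leftrightarrow (p3 \land p1)): β-rule — branch into T (\lnot p4 \leftrightarrow p3), T (p3 \land p1)  //  F (\lnot p4 \leftrightarrow p3), F (p3 \land p1).
              branch 1.2.2.1 (add T (\lnot p4 \leftrightarrow p3), T (p3 \land p1)):
                T (p3 \land p1): α-rule — add T p3, T p1.
                T (\lnot p4 \leftrightarrow p3): β-rule — branch into T \lnot p4, T p3  //  F \lnot p4, F p3.
                  branch 1.2.2.1.1 (add T \lnot p4, T p3):
                    × closes — contains both p4 and \lnot p4.
                  branch 1.2.2.1.2 (add F \lnot p4, F p3):
                    × closes — contains both p3 and \lnot p3.
              branch 1.2.2.2 (add F (\lnot p4 \leftrightarrow p3), F (p3 \land p1)):
                F (\lnot p4 \leftrightarrow p3): β-rule — branch into T \lnot p4, F p3  //  F \lnot p4, T p3.
                  branch 1.2.2.2.1 (add T \lnot p4, F p3):
                    × closes — contains both p4 and \lnot p4.
                  branch 1.2.2.2.2 (add F \lnot p4, T p3):
                    F (p3 \land p1): β-rule — branch into F p3  //  F p1.
                      branch 1.2.2.2.2.1 (add F p3):
                        × closes — contains both p3 and \lnot p3.
                      branch 1.2.2.2.2.2 (add F p1):
                        ○ open, literals {p1=F, p2=F, p3=T, p4=T}.
  branch 2 (add F (p1 \lor ((\lnot p4 \leftrightarrow p3) \leftrightarrow (p3 \land p1))), F \lnot (p3 \land (\lnot p4 \lor p2))):
    F (p1 \lor ((\lnot p4 \leftrightarrow p3) \leftrightarrow (p3 \land p1))): α-rule — add F p1, F ((\lnot p4 \leftrightarrow p3) \leftrightarrow (p3 \land p1)).
    F \lnot (p3 \land (\lnot p4 \lor p2)): α-rule — add T p3, T (\lnot p4 \lor p2).
    F ((\lnot p4 \leftrightarrow p3) \leftrightarrow (p3 \land p1)): β-rule — branch into T (\lnot p4 \leftrightarrow p3), F (p3 \land p1)  //  F (\lnot p4 \leftrightarrow p3), T (p3 \land p1).
      branch 2.1 (add T (\lnot p4 \leftrightarrow p3), F (p3 \land p1)):
        T (\lnot p4 \lor p2): β-rule — branch into T \lnot p4  //  T p2.
          branch 2.1.1 (add T \lnot p4):
            T (\lnot p4 \leftrightarrow p3): β-rule — branch into T \lnot p4, T p3  //  F \lnot p4, F p3.
              branch 2.1.1.1 (add T \lnot p4, T p3):
                F (p3 \land p1): β-rule — branch into F p3  //  F p1.
                  branch 2.1.1.1.1 (add F p3):
                    × closes — contains both p3 and \lnot p3.
                  branch 2.1.1.1.2 (add F p1):
                    ○ open, literals {p1=F, p3=T, p4=F}.
              branch 2.1.1.2 (add F \lnot p4, F p3):
                × closes — contains both p4 and \lnot p4.
          branch 2.1.2 (add T p2):
            T (\lnot p4 \leftrightarrow p3): β-rule — branch into T \lnot p4, T p3  //  F \lnot p4, F p3.
              branch 2.1.2.1 (add T \lnot p4, T p3):
                F (p3 \land p1): β-rule — branch into F p3  //  F p1.
                  branch 2.1.2.1.1 (add F p3):
                    × closes — contains both p3 and \lnot p3.
                  branch 2.1.2.1.2 (add F p1):
                    ○ open, literals {p1=F, p2=T, p3=T, p4=F}.
              branch 2.1.2.2 (add F \lnot p4, F p3):
                × closes — contains both p3 and \lnot p3.
      branch 2.2 (add F (\lnot p4 \leftrightarrow p3), T (p3 \land p1)):
        T (p3 \land p1): α-rule — add T p3, T p1.
        × closes — contains both p1 and \lnot p1.
11 branches closed, 7 open.
Each open branch fixes some atoms; the unmentioned ones are free. Counting distinct full assignments: branch {p1=T, p3=F} (p2, p4) contributes 4 new; branch {p1=T, p2=F, p4=T} (p3) contributes 1 new; branch {p3=F, p4=F} (p1, p2) contributes 2 new; branch {p1=F, p3=F, p4=F} (p2) contributes 0 new; branch {p1=F, p2=F, p3=T, p4=T} (none free) contributes 1 new; branch {p1=F, p3=T, p4=F} (p2) contributes 2 new; branch {p1=F, p2=T, p3=T, p4=F} (none free) contributes 0 new. Total: 10.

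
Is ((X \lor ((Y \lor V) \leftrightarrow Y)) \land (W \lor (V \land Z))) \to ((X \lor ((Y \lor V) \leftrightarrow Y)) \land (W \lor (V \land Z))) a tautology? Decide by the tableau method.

Valid

Assume the negation and expand:
Initial set: {F (((X \lor ((Y \lor V) \leftrightarrow Y)) \land (W \lor (V \land Z))) \to ((X \lor ((Y \lor V) \leftrightarrow Y)) \land (W \lor (V \land Z))))}.
F (((X \lor ((Y \lor V) \leftrightarrow Y)) \land (W \lor (V \land Z))) \to ((X \lor ((Y \lor V) \leftrightarrow Y)) \land (W \lor (V \land Z)))): α-rule — add T ((X \lor ((Y \lor V) \leftrightarrow Y)) \land (W \lor (V \land Z))), F ((X \lor ((Y \lor V) \leftrightarrow Y)) \land (W \lor (V \land Z))).
T ((X \lor ((Y \lor V) \leftrightarrow Y)) \land (W \lor (V \land Z))): α-rule — add T (X \lor ((Y \lor V) \leftrightarrow Y)), T (W \lor (V \land Z)).
F ((X \lor ((Y \lor V) \leftrightarrow Y)) \land (W \lor (V \land Z))): β-rule — branch into F (X \lor ((Y \lor V) \leftrightarrow Y))  //  F (W \lor (V \land Z)).
  branch 1 (add F (X \lor ((Y \lor V) \leftrightarrow Y))):
    F (X \lor ((Y \lor V) \leftrightarrow Y)): α-rule — add F X, F ((Y \lor V) \leftrightarrow Y).
    T (X \lor ((Y \lor V) \leftrightarrow Y)): β-rule — branch into T X  //  T ((Y \lor V) \leftrightarrow Y).
      branch 1.1 (add T X):
        × closes — contains both X and \lnot X.
      branch 1.2 (add T ((Y \lor V) \leftrightarrow Y)):
        T (W \lor (V \land Z)): β-rule — branch into T W  //  T (V \land Z).
          branch 1.2.1 (add T W):
            F ((Y \lor V) \leftrightarrow Y): β-rule — branch into T (Y \lor V), F Y  //  F (Y \lor V), T Y.
              branch 1.2.1.1 (add T (Y \lor V), F Y):
                T ((Y \lor V) \leftrightarrow Y): β-rule — branch into T (Y \lor V), T Y  //  F (Y \lor V), F Y.
                  branch 1.2.1.1.1 (add T (Y \lor V), T Y):
                    × closes — contains both Y and \lnot Y.
                  branch 1.2.1.1.2 (add F (Y \lor V), F Y):
                    F (Y \lor V): α-rule — add F Y, F V.
                    T (Y \lor V): β-rule — branch into T Y  //  T V.
                      branch 1.2.1.1.2.1 (add T Y):
                        × closes — contains both Y and \lnot Y.
                      branch 1.2.1.1.2.2 (add T V):
                        × closes — contains both V and \lnot V.
              branch 1.2.1.2 (add F (Y \lor V), T Y):
                F (Y \lor V): α-rule — add F Y, F V.
                × closes — contains both Y and \lnot Y.
          branch 1.2.2 (add T (V \land Z)):
            T (V \land Z): α-rule — add T V, T Z.
            F ((Y \lor V) \leftrightarrow Y): β-rule — branch into T (Y \lor V), F Y  //  F (Y \lor V), T Y.
              branch 1.2.2.1 (add T (Y \lor V), F Y):
                T ((Y \lor V) \leftrightarrow Y): β-rule — branch into T (Y \lor V), T Y  //  F (Y \lor V), F Y.
                  branch 1.2.2.1.1 (add T (Y \lor V), T Y):
                    × closes — contains both Y and \lnot Y.
                  branch 1.2.2.1.2 (add F (Y \lor V), F Y):
                    F (Y \lor V): α-rule — add F Y, F V.
                    × closes — contains both V and \lnot V.
              branch 1.2.2.2 (add F (Y \lor V), T Y):
                F (Y \lor V): α-rule — add F Y, F V.
                × closes — contains both Y and \lnot Y.
  branch 2 (add F (W \lor (V \land Z))):
    F (W \lor (V \land Z)): α-rule — add F W, F (V \land Z).
    T (X \lor ((Y \lor V) \leftrightarrow Y)): β-rule — branch into T X  //  T ((Y \lor V) \leftrightarrow Y).
      branch 2.1 (add T X):
        T (W \lor (V \land Z)): β-rule — branch into T W  //  T (V \land Z).
          branch 2.1.1 (add T W):
            × closes — contains both W and \lnot W.
          branch 2.1.2 (add T (V \land Z)):
            T (V \land Z): α-rule — add T V, T Z.
            F (V \land Z): β-rule — branch into F V  //  F Z.
              branch 2.1.2.1 (add F V):
                × closes — contains both V and \lnot V.
              branch 2.1.2.2 (add F Z):
                × closes — contains both Z and \lnot Z.
      branch 2.2 (add T ((Y \lor V) \leftrightarrow Y)):
        T (W \lor (V \land Z)): β-rule — branch into T W  //  T (V \land Z).
          branch 2.2.1 (add T W):
            × closes — contains both W and \lnot W.
          branch 2.2.2 (add T (V \land Z)):
            T (V \land Z): α-rule — add T V, T Z.
            F (V \land Z): β-rule — branch into F V  //  F Z.
              branch 2.2.2.1 (add F V):
                × closes — contains both V and \lnot V.
              branch 2.2.2.2 (add F Z):
                × closes — contains both Z and \lnot Z.
All 14 branches close.
Every branch closed, so the negation is unsatisfiable and the formula is valid.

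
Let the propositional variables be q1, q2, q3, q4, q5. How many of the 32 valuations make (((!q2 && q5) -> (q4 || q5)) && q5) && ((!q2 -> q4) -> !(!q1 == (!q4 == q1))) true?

8

Initial set: {((((!q2 && q5) -> (q4 || q5)) && q5) && ((!q2 -> q4) -> !(!q1 == (!q4 == q1))))}.
((((!q2 && q5) -> (q4 || q5)) && q5) && ((!q2 -> q4) -> !(!q1 == (!q4 == q1)))): α-rule — add (((!q2 && q5) -> (q4 || q5)) && q5), ((!q2 -> q4) -> !(!q1 == (!q4 == q1))).
(((!q2 && q5) -> (q4 || q5)) && q5): α-rule — add ((!q2 && q5) -> (q4 || q5)), q5.
((!q2 -> q4) -> !(!q1 == (!q4 == q1))): β-rule — branch into !(!q2 -> q4)  //  !(!q1 == (!q4 == q1)).
  branch 1 (add !(!q2 -> q4)):
    !(!q2 -> q4): α-rule — add !q2, !q4.
    ((!q2 && q5) -> (q4 || q5)): β-rule — branch into !(!q2 && q5)  //  (q4 || q5).
      branch 1.1 (add !(!q2 && q5)):
        !(!q2 && q5): β-rule — branch into !!q2  //  !q5.
          branch 1.1.1 (add !!q2):
            × closes — contains both q2 and !q2.
          branch 1.1.2 (add !q5):
            × closes — contains both q5 and !q5.
      branch 1.2 (add (q4 || q5)):
        (q4 || q5): β-rule — branch into q4  //  q5.
          branch 1.2.1 (add q4):
            × closes — contains both q4 and !q4.
          branch 1.2.2 (add q5):
            ○ open, literals {q2=F, q4=F, q5=T}.
  branch 2 (add !(!q1 == (!q4 == q1))):
    ((!q2 && q5) -> (q4 || q5)): β-rule — branch into !(!q2 && q5)  //  (q4 || q5).
      branch 2.1 (add !(!q2 && q5)):
        !(!q1 == (!q4 == q1)): β-rule — branch into !q1, !(!q4 == q1)  //  !!q1, (!q4 == q1).
          branch 2.1.1 (add !q1, !(!q4 == q1)):
            !(!q2 && q5): β-rule — branch into !!q2  //  !q5.
              branch 2.1.1.1 (add !!q2):
                !(!q4 == q1): β-rule — branch into !q4, !q1  //  !!q4, q1.
                  branch 2.1.1.1.1 (add !q4, !q1):
                    ○ open, literals {q1=F, q2=T, q4=F, q5=T}.
                  branch 2.1.1.1.2 (add !!q4, q1):
                    × closes — contains both q1 and !q1.
              branch 2.1.1.2 (add !q5):
                × closes — contains both q5 and !q5.
          branch 2.1.2 (add !!q1, (!q4 == q1)):
            !(!q2 && q5): β-rule — branch into !!q2  //  !q5.
              branch 2.1.2.1 (add !!q2):
                (!q4 == q1): β-rule — branch into !q4, q1  //  !!q4, !q1.
                  branch 2.1.2.1.1 (add !q4, q1):
                    ○ open, literals {q1=T, q2=T, q4=F, q5=T}.
                  branch 2.1.2.1.2 (add !!q4, !q1):
                    × closes — contains both q1 and !q1.
              branch 2.1.2.2 (add !q5):
                × closes — contains both q5 and !q5.
      branch 2.2 (add (q4 || q5)):
        !(!q1 == (!q4 == q1)): β-rule — branch into !q1, !(!q4 == q1)  //  !!q1, (!q4 == q1).
          branch 2.2.1 (add !q1, !(!q4 == q1)):
            (q4 || q5): β-rule — branch into q4  //  q5.
              branch 2.2.1.1 (add q4):
                !(!q4 == q1): β-rule — branch into !q4, !q1  //  !!q4, q1.
                  branch 2.2.1.1.1 (add !q4, !q1):
                    × closes — contains both q4 and !q4.
                  branch 2.2.1.1.2 (add !!q4, q1):
                    × closes — contains both q1 and !q1.
              branch 2.2.1.2 (add q5):
                !(!q4 == q1): β-rule — branch into !q4, !q1  //  !!q4, q1.
                  branch 2.2.1.2.1 (add !q4, !q1):
                    ○ open, literals {q1=F, q4=F, q5=T}.
                  branch 2.2.1.2.2 (add !!q4, q1):
                    × closes — contains both q1 and !q1.
          branch 2.2.2 (add !!q1, (!q4 == q1)):
            (q4 || q5): β-rule — branch into q4  //  q5.
              branch 2.2.2.1 (add q4):
                (!q4 == q1): β-rule — branch into !q4, q1  //  !!q4, !q1.
                  branch 2.2.2.1.1 (add !q4, q1):
                    × closes — contains both q4 and !q4.
                  branch 2.2.2.1.2 (add !!q4, !q1):
                    × closes — contains both q1 and !q1.
              branch 2.2.2.2 (add q5):
                (!q4 == q1): β-rule — branch into !q4, q1  //  !!q4, !q1.
                  branch 2.2.2.2.1 (add !q4, q1):
                    ○ open, literals {q1=T, q4=F, q5=T}.
                  branch 2.2.2.2.2 (add !!q4, !q1):
                    × closes — contains both q1 and !q1.
13 branches closed, 5 open.
Each open branch fixes some atoms; the unmentioned ones are free. Counting distinct full assignments: branch {q2=F, q4=F, q5=T} (q1, q3) contributes 4 new; branch {q1=F, q2=T, q4=F, q5=T} (q3) contributes 2 new; branch {q1=T, q2=T, q4=F, q5=T} (q3) contributes 2 new; branch {q1=F, q4=F, q5=T} (q2, q3) contributes 0 new; branch {q1=T, q4=F, q5=T} (q2, q3) contributes 0 new. Total: 8.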